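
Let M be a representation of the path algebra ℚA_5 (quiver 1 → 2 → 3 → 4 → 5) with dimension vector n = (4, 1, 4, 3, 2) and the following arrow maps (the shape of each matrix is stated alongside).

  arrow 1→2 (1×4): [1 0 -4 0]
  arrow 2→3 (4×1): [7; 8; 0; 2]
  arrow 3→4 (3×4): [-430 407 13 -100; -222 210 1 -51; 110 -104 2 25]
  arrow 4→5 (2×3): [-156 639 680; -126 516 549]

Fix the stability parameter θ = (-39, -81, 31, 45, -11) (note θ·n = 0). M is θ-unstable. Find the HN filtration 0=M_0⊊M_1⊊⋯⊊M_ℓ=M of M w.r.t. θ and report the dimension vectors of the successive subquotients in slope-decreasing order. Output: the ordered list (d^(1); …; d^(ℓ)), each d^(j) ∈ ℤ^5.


Barcode: M ≅ I[1,1]^3, I[1,4], I[3,3], I[3,5]^2. HN layers by μ_θ (5 steps, strictly decreasing):
  μ^(1)=45; μ^(2)=31; μ^(3)=65/3; μ^(4)=-39; μ^(5)=-60

((0, 0, 0, 1, 0); (0, 0, 2, 0, 0); (0, 0, 2, 2, 2); (3, 0, 0, 0, 0); (1, 1, 0, 0, 0))


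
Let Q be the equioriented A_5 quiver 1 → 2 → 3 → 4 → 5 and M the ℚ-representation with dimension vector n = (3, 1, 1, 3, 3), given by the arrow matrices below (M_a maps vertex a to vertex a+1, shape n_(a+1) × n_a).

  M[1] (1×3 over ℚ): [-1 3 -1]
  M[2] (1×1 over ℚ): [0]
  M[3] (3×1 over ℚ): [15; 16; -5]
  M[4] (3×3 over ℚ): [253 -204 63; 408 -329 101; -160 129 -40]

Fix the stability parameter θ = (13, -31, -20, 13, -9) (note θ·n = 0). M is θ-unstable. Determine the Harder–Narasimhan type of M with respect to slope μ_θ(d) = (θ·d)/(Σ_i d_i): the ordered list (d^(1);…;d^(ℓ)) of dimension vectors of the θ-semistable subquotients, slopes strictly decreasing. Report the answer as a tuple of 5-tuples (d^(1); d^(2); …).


Interval decomposition of M: I[1,1]^2, I[1,2], I[3,5], I[4,5]^2.
HN type (ℓ=4): μ^(1)=13; μ^(2)=2; μ^(3)=-9; μ^(4)=-20

((2, 0, 0, 0, 0); (0, 0, 0, 3, 3); (1, 1, 0, 0, 0); (0, 0, 1, 0, 0))


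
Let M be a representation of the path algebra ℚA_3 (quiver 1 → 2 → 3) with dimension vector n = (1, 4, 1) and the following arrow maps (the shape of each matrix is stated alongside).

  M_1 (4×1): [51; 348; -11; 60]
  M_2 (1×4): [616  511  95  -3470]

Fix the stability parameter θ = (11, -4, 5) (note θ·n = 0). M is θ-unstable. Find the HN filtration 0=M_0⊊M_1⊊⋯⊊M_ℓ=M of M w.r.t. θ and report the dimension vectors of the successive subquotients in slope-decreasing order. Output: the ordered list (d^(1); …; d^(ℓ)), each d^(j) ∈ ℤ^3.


Interval decomposition of M: I[1,3], I[2,2]^3.
HN type (ℓ=3): μ^(1)=5; μ^(2)=7/2; μ^(3)=-4

((0, 0, 1); (1, 1, 0); (0, 3, 0))


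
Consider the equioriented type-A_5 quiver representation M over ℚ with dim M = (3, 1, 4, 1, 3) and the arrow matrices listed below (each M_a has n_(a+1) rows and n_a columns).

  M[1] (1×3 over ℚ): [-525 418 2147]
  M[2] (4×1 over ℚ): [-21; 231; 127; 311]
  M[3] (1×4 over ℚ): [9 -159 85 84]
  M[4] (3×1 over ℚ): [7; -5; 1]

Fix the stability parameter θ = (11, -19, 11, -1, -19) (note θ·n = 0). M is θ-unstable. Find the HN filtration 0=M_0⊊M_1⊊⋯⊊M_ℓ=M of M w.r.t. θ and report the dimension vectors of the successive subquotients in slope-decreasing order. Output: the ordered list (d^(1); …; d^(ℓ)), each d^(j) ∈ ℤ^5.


Barcode: M ≅ I[1,1]^2, I[1,5], I[3,3]^3, I[5,5]^2. HN layers by μ_θ (4 steps, strictly decreasing):
  μ^(1)=11; μ^(2)=-3; μ^(3)=-4; μ^(4)=-19

((2, 0, 3, 0, 0); (0, 0, 1, 1, 1); (1, 1, 0, 0, 0); (0, 0, 0, 0, 2))


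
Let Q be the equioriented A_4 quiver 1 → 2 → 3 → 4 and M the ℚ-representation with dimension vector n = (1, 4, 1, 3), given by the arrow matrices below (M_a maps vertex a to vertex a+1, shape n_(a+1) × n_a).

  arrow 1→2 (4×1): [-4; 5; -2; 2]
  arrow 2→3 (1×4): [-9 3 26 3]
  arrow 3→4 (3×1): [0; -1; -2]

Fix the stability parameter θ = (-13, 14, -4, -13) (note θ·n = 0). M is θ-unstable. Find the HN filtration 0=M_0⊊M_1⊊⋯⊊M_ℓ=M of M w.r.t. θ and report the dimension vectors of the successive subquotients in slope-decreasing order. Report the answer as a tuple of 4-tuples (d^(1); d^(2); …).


Barcode: M ≅ I[1,4], I[2,2]^3, I[4,4]^2. HN layers by μ_θ (3 steps, strictly decreasing):
  μ^(1)=14; μ^(2)=-1; μ^(3)=-13

((0, 3, 0, 0); (0, 1, 1, 1); (1, 0, 0, 2))


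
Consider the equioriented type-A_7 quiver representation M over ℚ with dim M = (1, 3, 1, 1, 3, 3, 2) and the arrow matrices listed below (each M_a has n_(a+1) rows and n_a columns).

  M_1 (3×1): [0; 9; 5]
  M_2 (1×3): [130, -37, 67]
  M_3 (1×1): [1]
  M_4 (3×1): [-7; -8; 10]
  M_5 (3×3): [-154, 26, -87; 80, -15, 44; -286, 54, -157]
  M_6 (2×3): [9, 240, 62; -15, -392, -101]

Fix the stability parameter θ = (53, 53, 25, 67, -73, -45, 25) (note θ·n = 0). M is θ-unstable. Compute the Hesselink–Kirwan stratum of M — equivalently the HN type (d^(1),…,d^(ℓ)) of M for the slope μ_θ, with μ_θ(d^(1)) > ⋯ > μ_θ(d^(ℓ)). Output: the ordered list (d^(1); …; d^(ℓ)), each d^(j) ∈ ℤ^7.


Via rank(M_{q-1}∘⋯∘M_p): M ≅ I[1,5], I[2,2]^2, I[5,6], I[5,7], I[6,7].
μ_θ-semistable layers: μ^(1)=53; μ^(2)=25; μ^(3)=-45; μ^(4)=-73

((0, 2, 0, 0, 0, 0, 0); (1, 1, 1, 1, 1, 0, 2); (0, 0, 0, 0, 0, 3, 0); (0, 0, 0, 0, 2, 0, 0))


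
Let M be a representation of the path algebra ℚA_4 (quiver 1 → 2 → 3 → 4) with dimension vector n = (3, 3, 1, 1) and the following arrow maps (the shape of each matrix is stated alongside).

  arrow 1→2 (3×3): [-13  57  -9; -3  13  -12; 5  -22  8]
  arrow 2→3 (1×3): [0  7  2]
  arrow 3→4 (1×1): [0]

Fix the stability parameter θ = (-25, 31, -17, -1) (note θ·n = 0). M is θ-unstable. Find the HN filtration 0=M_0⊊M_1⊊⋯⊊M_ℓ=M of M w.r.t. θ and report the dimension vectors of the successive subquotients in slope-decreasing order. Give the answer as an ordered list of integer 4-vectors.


Via rank(M_{q-1}∘⋯∘M_p): M ≅ I[1,2]^2, I[1,3], I[4,4].
μ_θ-semistable layers: μ^(1)=31; μ^(2)=7; μ^(3)=-1; μ^(4)=-25

((0, 2, 0, 0); (0, 1, 1, 0); (0, 0, 0, 1); (3, 0, 0, 0))


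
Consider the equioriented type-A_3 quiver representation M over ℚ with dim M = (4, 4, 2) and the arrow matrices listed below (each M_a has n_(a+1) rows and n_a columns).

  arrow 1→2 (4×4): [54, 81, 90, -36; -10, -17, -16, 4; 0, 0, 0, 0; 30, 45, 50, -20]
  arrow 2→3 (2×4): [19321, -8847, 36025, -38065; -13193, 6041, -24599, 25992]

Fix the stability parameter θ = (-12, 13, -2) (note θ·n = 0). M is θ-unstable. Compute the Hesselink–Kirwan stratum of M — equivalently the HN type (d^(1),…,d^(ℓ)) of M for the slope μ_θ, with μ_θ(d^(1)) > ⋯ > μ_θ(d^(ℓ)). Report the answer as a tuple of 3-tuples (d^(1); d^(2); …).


Via rank(M_{q-1}∘⋯∘M_p): M ≅ I[1,1]^2, I[1,3]^2, I[2,2]^2.
μ_θ-semistable layers: μ^(1)=13; μ^(2)=11/2; μ^(3)=-12

((0, 2, 0); (0, 2, 2); (4, 0, 0))


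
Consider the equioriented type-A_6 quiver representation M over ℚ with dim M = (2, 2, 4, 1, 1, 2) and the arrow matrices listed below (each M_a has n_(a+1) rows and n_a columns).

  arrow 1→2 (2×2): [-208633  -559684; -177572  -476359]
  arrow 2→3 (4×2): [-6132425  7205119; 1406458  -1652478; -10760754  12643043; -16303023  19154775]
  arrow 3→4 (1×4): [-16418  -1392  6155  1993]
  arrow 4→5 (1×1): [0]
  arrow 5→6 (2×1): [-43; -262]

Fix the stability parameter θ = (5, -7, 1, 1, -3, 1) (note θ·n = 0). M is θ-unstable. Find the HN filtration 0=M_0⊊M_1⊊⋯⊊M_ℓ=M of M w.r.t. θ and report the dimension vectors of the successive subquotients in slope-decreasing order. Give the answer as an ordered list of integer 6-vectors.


Barcode: M ≅ I[1,3], I[1,4], I[3,3]^2, I[5,6], I[6,6]. HN layers by μ_θ (3 steps, strictly decreasing):
  μ^(1)=1; μ^(2)=-1; μ^(3)=-3

((0, 0, 4, 1, 0, 2); (2, 2, 0, 0, 0, 0); (0, 0, 0, 0, 1, 0))


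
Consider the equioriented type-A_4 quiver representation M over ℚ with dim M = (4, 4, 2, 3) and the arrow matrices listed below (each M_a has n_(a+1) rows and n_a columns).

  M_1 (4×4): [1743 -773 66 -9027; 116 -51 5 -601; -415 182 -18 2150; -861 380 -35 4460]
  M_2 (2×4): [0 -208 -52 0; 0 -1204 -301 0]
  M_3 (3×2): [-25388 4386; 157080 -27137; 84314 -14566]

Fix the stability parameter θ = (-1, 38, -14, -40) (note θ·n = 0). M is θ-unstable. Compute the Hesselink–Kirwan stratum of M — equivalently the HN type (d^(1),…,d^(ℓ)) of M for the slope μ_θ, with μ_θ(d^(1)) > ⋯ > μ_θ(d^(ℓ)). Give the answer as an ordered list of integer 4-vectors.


Interval decomposition of M: I[1,2]^3, I[1,4], I[3,4], I[4,4].
HN type (ℓ=5): μ^(1)=38; μ^(2)=-1; μ^(3)=-17/4; μ^(4)=-27; μ^(5)=-40

((0, 3, 0, 0); (3, 0, 0, 0); (1, 1, 1, 1); (0, 0, 1, 1); (0, 0, 0, 1))


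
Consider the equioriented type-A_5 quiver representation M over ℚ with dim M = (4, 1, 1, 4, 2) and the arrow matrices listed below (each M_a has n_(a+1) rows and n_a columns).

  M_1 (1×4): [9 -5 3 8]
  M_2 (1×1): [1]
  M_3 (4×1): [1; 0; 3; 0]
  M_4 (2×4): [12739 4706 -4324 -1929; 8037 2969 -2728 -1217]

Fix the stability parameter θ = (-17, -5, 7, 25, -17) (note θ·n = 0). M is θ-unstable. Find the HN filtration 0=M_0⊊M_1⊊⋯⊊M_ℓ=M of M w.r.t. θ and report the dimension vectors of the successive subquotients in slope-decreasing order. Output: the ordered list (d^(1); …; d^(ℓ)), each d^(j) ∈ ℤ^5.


Barcode: M ≅ I[1,1]^3, I[1,5], I[4,4]^2, I[4,5]. HN layers by μ_θ (5 steps, strictly decreasing):
  μ^(1)=25; μ^(2)=5; μ^(3)=4; μ^(4)=-5; μ^(5)=-17

((0, 0, 0, 2, 0); (0, 0, 1, 1, 1); (0, 0, 0, 1, 1); (0, 1, 0, 0, 0); (4, 0, 0, 0, 0))


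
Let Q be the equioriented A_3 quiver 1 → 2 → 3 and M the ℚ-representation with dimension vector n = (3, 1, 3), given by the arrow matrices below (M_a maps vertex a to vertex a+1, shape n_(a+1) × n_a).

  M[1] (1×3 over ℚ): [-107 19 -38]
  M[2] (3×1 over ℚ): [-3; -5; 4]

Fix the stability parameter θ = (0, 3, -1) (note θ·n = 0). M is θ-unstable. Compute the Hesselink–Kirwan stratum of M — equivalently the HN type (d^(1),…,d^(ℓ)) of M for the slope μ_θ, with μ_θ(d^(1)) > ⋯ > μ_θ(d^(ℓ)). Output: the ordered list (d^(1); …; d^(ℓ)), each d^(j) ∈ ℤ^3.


Via rank(M_{q-1}∘⋯∘M_p): M ≅ I[1,1]^2, I[1,3], I[3,3]^2.
μ_θ-semistable layers: μ^(1)=1; μ^(2)=0; μ^(3)=-1

((0, 1, 1); (3, 0, 0); (0, 0, 2))


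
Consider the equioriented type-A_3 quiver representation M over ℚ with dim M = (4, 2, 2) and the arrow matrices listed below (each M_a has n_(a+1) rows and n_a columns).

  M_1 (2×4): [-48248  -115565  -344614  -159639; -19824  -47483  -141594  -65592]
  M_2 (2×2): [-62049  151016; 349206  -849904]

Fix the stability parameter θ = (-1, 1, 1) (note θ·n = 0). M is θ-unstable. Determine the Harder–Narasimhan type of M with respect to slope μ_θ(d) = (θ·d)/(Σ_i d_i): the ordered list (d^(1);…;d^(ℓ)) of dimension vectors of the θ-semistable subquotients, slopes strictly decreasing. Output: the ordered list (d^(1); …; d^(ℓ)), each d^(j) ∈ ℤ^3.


Interval decomposition of M: I[1,1]^2, I[1,2], I[1,3], I[3,3].
HN type (ℓ=2): μ^(1)=1; μ^(2)=-1

((0, 2, 2); (4, 0, 0))


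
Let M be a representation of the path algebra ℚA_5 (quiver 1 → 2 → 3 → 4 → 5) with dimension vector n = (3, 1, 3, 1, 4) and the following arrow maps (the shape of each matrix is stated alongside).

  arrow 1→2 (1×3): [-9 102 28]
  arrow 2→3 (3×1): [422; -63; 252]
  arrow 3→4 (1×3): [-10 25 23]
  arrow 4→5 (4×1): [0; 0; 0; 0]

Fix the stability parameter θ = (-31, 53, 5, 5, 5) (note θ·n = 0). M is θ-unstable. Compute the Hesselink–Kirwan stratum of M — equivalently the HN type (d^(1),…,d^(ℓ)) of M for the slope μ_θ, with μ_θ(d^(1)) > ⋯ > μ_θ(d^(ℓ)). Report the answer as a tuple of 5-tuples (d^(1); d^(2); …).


Via rank(M_{q-1}∘⋯∘M_p): M ≅ I[1,1]^2, I[1,4], I[3,3]^2, I[5,5]^4.
μ_θ-semistable layers: μ^(1)=21; μ^(2)=5; μ^(3)=-31

((0, 1, 1, 1, 0); (0, 0, 2, 0, 4); (3, 0, 0, 0, 0))


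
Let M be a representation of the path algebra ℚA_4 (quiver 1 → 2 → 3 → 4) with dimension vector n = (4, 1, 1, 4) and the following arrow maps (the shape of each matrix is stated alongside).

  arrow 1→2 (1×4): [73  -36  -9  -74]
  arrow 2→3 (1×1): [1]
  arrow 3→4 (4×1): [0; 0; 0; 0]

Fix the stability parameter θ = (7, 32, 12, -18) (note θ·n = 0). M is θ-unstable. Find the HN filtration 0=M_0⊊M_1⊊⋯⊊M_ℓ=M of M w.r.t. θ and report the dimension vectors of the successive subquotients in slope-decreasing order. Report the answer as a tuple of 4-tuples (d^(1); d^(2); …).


Barcode: M ≅ I[1,1]^3, I[1,3], I[4,4]^4. HN layers by μ_θ (3 steps, strictly decreasing):
  μ^(1)=22; μ^(2)=7; μ^(3)=-18

((0, 1, 1, 0); (4, 0, 0, 0); (0, 0, 0, 4))


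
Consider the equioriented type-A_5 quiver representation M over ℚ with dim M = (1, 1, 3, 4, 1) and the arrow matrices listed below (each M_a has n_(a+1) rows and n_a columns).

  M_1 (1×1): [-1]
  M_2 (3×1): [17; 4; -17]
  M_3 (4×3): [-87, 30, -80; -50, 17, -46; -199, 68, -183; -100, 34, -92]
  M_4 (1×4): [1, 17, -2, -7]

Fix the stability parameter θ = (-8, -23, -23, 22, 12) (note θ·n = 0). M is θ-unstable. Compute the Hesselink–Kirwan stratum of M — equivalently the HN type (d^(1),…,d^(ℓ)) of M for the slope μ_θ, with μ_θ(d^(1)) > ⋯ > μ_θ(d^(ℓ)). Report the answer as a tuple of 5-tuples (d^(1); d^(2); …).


Via rank(M_{q-1}∘⋯∘M_p): M ≅ I[1,5], I[3,4]^2, I[4,4].
μ_θ-semistable layers: μ^(1)=22; μ^(2)=17; μ^(3)=-18; μ^(4)=-23

((0, 0, 0, 3, 0); (0, 0, 0, 1, 1); (1, 1, 1, 0, 0); (0, 0, 2, 0, 0))


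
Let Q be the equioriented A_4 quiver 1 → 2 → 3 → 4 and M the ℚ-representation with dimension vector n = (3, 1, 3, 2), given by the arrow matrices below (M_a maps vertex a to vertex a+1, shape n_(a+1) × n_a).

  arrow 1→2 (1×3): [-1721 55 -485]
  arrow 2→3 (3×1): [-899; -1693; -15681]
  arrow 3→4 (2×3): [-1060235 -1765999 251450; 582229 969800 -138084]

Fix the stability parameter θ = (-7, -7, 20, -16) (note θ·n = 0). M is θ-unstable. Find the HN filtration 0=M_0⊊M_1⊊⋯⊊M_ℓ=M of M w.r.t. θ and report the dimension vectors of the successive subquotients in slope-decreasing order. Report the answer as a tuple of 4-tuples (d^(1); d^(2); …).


Barcode: M ≅ I[1,1]^2, I[1,4], I[3,3], I[3,4]. HN layers by μ_θ (3 steps, strictly decreasing):
  μ^(1)=20; μ^(2)=2; μ^(3)=-7

((0, 0, 1, 0); (0, 0, 2, 2); (3, 1, 0, 0))


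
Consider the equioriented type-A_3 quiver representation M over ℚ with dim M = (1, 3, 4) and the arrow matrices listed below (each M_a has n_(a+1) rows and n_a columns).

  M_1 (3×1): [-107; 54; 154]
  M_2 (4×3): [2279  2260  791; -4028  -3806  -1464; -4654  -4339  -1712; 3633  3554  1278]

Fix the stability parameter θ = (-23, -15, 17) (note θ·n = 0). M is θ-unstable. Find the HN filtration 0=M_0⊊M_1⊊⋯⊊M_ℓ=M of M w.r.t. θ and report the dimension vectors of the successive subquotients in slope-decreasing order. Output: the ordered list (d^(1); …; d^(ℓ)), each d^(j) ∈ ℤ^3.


Interval decomposition of M: I[1,3], I[2,3]^2, I[3,3].
HN type (ℓ=3): μ^(1)=17; μ^(2)=-15; μ^(3)=-23

((0, 0, 4); (0, 3, 0); (1, 0, 0))


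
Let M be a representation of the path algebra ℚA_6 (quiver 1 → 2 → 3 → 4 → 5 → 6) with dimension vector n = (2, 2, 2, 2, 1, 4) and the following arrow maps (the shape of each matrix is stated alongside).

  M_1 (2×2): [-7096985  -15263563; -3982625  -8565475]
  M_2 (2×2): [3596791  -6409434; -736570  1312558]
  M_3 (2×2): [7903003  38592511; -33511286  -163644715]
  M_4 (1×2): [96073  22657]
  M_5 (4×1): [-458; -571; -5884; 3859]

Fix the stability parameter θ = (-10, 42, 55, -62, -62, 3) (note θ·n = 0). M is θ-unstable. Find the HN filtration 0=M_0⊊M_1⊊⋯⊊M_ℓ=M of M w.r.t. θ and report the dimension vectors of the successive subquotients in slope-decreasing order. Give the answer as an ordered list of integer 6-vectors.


Via rank(M_{q-1}∘⋯∘M_p): M ≅ I[1,1], I[1,6], I[2,4], I[6,6]^3.
μ_θ-semistable layers: μ^(1)=35/3; μ^(2)=3; μ^(3)=-27/4; μ^(4)=-10

((0, 1, 1, 1, 0, 0); (0, 0, 0, 0, 0, 4); (0, 1, 1, 1, 1, 0); (2, 0, 0, 0, 0, 0))


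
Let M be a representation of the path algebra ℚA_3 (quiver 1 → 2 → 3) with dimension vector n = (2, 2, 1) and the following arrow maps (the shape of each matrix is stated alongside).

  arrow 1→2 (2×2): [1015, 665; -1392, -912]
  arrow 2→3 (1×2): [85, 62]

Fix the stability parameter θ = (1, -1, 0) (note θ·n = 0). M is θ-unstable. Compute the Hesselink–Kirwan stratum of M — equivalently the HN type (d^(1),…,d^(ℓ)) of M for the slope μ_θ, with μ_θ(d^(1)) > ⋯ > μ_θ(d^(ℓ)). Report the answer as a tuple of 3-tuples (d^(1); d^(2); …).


Via rank(M_{q-1}∘⋯∘M_p): M ≅ I[1,1], I[1,3], I[2,2].
μ_θ-semistable layers: μ^(1)=1; μ^(2)=0; μ^(3)=-1

((1, 0, 0); (1, 1, 1); (0, 1, 0))


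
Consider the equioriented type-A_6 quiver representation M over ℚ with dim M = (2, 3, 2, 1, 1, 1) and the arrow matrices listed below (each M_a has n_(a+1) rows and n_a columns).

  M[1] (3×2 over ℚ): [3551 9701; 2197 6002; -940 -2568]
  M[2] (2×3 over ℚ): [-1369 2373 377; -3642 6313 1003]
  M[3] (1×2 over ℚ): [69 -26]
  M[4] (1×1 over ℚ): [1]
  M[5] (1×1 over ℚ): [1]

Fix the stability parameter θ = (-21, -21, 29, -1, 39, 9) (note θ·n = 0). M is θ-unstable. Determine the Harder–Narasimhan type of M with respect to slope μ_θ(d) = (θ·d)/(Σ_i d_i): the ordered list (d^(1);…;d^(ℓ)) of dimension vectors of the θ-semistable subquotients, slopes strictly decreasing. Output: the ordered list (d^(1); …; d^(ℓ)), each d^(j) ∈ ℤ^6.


Interval decomposition of M: I[1,3], I[1,6], I[2,2].
HN type (ℓ=4): μ^(1)=29; μ^(2)=24; μ^(3)=14; μ^(4)=-21

((0, 0, 1, 0, 0, 0); (0, 0, 0, 0, 1, 1); (0, 0, 1, 1, 0, 0); (2, 3, 0, 0, 0, 0))


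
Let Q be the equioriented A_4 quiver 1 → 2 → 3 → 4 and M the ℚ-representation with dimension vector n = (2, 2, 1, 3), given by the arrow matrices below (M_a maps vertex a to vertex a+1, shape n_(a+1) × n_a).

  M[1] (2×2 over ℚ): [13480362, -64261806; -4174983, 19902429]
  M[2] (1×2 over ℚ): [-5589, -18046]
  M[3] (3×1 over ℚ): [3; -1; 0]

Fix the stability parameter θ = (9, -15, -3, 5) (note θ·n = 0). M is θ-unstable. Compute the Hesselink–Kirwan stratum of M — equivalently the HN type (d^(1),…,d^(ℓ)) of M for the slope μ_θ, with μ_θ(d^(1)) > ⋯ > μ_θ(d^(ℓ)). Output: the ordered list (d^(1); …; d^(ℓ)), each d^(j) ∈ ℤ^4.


Barcode: M ≅ I[1,1], I[1,2], I[2,4], I[4,4]^2. HN layers by μ_θ (4 steps, strictly decreasing):
  μ^(1)=9; μ^(2)=5; μ^(3)=-3; μ^(4)=-15

((1, 0, 0, 0); (0, 0, 0, 3); (1, 1, 1, 0); (0, 1, 0, 0))


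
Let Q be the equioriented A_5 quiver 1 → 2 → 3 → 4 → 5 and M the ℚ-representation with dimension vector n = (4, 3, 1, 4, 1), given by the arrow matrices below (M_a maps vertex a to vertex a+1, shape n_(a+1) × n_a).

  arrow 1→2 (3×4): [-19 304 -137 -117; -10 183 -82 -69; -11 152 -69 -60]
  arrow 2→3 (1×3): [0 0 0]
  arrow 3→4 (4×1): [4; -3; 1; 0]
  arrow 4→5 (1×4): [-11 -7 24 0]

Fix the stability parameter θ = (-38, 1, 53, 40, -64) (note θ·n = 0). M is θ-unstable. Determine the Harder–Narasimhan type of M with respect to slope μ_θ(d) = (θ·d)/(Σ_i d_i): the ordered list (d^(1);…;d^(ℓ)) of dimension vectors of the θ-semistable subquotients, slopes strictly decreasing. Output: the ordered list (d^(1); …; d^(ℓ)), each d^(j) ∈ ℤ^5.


Via rank(M_{q-1}∘⋯∘M_p): M ≅ I[1,1], I[1,2]^3, I[3,5], I[4,4]^3.
μ_θ-semistable layers: μ^(1)=40; μ^(2)=29/3; μ^(3)=1; μ^(4)=-38

((0, 0, 0, 3, 0); (0, 0, 1, 1, 1); (0, 3, 0, 0, 0); (4, 0, 0, 0, 0))


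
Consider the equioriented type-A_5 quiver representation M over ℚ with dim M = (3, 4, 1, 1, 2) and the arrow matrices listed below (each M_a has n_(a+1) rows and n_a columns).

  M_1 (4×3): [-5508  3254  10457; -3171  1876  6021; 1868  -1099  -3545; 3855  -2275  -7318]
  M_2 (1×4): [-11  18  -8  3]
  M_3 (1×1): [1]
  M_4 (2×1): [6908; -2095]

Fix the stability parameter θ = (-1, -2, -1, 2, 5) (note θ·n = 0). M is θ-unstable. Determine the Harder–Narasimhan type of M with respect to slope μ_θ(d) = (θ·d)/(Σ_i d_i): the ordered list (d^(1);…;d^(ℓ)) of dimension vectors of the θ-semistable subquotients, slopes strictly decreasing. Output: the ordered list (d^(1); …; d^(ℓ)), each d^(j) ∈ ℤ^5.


Via rank(M_{q-1}∘⋯∘M_p): M ≅ I[1,2]^2, I[1,5], I[2,2], I[5,5].
μ_θ-semistable layers: μ^(1)=5; μ^(2)=2; μ^(3)=-1; μ^(4)=-3/2; μ^(5)=-2

((0, 0, 0, 0, 2); (0, 0, 0, 1, 0); (0, 0, 1, 0, 0); (3, 3, 0, 0, 0); (0, 1, 0, 0, 0))


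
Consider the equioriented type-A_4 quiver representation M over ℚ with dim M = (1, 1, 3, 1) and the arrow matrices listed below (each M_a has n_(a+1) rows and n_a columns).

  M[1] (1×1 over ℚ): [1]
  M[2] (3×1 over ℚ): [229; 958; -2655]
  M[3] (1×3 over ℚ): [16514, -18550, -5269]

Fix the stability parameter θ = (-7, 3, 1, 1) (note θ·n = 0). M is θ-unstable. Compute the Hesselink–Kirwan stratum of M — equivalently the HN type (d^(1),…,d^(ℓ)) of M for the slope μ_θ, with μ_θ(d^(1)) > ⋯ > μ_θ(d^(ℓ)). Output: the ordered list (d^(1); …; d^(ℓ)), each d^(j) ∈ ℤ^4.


Barcode: M ≅ I[1,4], I[3,3]^2. HN layers by μ_θ (3 steps, strictly decreasing):
  μ^(1)=5/3; μ^(2)=1; μ^(3)=-7

((0, 1, 1, 1); (0, 0, 2, 0); (1, 0, 0, 0))


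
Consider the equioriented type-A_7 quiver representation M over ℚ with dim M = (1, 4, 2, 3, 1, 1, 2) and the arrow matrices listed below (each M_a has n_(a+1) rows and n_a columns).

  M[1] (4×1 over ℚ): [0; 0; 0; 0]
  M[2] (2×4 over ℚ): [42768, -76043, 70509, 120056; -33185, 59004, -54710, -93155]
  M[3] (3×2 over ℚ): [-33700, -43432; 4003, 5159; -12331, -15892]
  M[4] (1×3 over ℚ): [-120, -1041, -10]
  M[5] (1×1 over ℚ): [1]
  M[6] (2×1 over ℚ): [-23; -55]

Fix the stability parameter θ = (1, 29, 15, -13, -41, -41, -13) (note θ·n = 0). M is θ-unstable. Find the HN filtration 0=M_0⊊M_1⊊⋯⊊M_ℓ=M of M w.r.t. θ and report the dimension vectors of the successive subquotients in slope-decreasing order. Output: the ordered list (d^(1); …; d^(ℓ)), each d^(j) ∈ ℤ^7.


Via rank(M_{q-1}∘⋯∘M_p): M ≅ I[1,1], I[2,2]^2, I[2,4], I[2,7], I[4,4], I[7,7].
μ_θ-semistable layers: μ^(1)=29; μ^(2)=31/3; μ^(3)=1; μ^(4)=-32/3; μ^(5)=-13

((0, 2, 0, 0, 0, 0, 0); (0, 1, 1, 1, 0, 0, 0); (1, 0, 0, 0, 0, 0, 0); (0, 1, 1, 1, 1, 1, 1); (0, 0, 0, 1, 0, 0, 1))


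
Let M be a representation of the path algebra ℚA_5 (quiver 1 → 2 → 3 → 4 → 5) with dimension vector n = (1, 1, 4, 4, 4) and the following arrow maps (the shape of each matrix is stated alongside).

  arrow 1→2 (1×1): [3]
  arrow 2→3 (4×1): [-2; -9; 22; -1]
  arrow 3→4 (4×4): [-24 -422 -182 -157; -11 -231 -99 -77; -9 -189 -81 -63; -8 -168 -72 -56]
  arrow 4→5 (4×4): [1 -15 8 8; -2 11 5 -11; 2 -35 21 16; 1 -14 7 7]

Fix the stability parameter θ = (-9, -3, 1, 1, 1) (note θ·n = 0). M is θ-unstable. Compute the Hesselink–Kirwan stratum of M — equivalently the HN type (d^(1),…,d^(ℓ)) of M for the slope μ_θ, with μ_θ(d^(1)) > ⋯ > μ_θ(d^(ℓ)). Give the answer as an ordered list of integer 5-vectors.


Barcode: M ≅ I[1,5], I[3,3]^2, I[3,5], I[4,5]^2. HN layers by μ_θ (3 steps, strictly decreasing):
  μ^(1)=1; μ^(2)=-3; μ^(3)=-9

((0, 0, 4, 4, 4); (0, 1, 0, 0, 0); (1, 0, 0, 0, 0))


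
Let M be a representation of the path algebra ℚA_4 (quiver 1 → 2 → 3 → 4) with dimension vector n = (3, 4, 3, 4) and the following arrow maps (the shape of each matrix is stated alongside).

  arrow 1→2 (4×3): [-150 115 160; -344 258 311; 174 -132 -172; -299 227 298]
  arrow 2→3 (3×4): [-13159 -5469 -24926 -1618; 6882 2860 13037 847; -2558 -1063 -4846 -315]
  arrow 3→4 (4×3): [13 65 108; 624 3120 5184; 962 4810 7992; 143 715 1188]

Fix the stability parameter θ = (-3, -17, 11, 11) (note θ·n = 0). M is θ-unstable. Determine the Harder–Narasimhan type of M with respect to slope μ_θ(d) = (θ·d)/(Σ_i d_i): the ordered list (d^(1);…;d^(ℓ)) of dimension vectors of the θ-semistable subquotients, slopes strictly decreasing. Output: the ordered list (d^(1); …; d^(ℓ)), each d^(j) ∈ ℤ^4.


Barcode: M ≅ I[1,3]^2, I[1,4], I[2,2], I[4,4]^3. HN layers by μ_θ (3 steps, strictly decreasing):
  μ^(1)=11; μ^(2)=-10; μ^(3)=-17

((0, 0, 3, 4); (3, 3, 0, 0); (0, 1, 0, 0))


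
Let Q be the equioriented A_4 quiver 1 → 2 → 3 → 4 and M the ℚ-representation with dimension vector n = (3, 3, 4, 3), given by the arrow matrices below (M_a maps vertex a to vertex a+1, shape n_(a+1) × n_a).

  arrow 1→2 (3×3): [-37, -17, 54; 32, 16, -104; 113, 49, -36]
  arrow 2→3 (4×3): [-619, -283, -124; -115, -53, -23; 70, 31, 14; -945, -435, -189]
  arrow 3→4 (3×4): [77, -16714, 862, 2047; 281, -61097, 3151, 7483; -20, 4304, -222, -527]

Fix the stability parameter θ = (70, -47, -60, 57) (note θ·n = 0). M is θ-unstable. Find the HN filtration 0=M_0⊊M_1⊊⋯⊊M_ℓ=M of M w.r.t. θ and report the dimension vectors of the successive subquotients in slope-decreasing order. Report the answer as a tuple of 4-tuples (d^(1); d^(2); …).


Interval decomposition of M: I[1,1], I[1,4]^2, I[2,4], I[3,3].
HN type (ℓ=5): μ^(1)=70; μ^(2)=57; μ^(3)=-37/3; μ^(4)=-107/2; μ^(5)=-60

((1, 0, 0, 0); (0, 0, 0, 3); (2, 2, 2, 0); (0, 1, 1, 0); (0, 0, 1, 0))


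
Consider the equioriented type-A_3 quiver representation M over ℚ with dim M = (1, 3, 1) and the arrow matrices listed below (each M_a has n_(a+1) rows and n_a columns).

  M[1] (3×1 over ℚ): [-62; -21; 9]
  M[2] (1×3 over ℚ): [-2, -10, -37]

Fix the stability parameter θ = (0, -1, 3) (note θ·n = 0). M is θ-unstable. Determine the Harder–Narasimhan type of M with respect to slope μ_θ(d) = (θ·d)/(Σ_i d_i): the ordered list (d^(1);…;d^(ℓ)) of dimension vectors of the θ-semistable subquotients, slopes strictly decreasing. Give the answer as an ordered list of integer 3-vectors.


Interval decomposition of M: I[1,3], I[2,2]^2.
HN type (ℓ=3): μ^(1)=3; μ^(2)=-1/2; μ^(3)=-1

((0, 0, 1); (1, 1, 0); (0, 2, 0))


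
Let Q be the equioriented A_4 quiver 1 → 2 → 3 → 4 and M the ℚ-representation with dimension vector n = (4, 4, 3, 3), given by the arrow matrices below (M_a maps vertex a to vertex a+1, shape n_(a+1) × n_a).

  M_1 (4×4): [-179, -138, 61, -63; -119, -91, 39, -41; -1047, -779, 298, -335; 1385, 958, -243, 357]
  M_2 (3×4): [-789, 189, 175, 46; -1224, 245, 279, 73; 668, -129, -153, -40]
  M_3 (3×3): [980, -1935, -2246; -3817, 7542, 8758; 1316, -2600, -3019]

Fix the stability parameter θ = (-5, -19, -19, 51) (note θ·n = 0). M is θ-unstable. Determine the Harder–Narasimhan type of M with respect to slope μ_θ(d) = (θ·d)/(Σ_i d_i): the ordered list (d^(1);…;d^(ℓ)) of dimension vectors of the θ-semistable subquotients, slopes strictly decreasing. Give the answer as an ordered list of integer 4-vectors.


Interval decomposition of M: I[1,1], I[1,2], I[1,4]^2, I[2,4].
HN type (ℓ=5): μ^(1)=51; μ^(2)=-5; μ^(3)=-12; μ^(4)=-43/3; μ^(5)=-19

((0, 0, 0, 3); (1, 0, 0, 0); (1, 1, 0, 0); (2, 2, 2, 0); (0, 1, 1, 0))


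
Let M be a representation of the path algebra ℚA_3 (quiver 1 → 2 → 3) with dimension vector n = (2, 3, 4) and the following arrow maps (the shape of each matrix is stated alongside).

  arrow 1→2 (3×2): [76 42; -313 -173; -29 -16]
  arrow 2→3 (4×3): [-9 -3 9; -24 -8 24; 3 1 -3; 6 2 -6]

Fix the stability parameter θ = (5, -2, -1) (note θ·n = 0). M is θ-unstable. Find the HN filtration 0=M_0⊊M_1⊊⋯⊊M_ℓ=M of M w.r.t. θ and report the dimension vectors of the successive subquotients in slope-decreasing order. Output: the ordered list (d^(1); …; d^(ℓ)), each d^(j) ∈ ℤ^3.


Interval decomposition of M: I[1,2], I[1,3], I[2,2], I[3,3]^3.
HN type (ℓ=4): μ^(1)=3/2; μ^(2)=2/3; μ^(3)=-1; μ^(4)=-2

((1, 1, 0); (1, 1, 1); (0, 0, 3); (0, 1, 0))


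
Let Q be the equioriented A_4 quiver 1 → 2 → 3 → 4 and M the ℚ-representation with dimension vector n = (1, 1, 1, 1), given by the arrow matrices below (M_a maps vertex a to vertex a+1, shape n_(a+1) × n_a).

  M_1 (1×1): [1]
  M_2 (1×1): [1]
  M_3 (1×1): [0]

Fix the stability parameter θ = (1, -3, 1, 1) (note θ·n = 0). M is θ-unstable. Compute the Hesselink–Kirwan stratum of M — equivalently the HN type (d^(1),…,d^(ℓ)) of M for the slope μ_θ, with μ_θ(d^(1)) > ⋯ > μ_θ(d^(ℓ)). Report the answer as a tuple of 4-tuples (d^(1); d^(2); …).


Interval decomposition of M: I[1,3], I[4,4].
HN type (ℓ=2): μ^(1)=1; μ^(2)=-1

((0, 0, 1, 1); (1, 1, 0, 0))


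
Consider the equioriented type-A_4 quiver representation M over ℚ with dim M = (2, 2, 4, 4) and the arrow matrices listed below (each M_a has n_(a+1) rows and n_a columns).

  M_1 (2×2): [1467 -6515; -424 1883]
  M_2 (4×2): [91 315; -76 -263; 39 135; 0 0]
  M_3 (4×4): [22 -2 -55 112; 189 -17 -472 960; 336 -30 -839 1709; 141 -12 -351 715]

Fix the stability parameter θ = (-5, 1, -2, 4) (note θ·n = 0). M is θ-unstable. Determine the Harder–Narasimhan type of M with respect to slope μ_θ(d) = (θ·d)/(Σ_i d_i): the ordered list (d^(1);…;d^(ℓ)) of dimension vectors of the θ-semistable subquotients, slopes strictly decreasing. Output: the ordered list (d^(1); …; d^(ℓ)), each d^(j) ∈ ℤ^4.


Via rank(M_{q-1}∘⋯∘M_p): M ≅ I[1,4]^2, I[3,4]^2.
μ_θ-semistable layers: μ^(1)=4; μ^(2)=-1/2; μ^(3)=-2; μ^(4)=-5

((0, 0, 0, 4); (0, 2, 2, 0); (0, 0, 2, 0); (2, 0, 0, 0))


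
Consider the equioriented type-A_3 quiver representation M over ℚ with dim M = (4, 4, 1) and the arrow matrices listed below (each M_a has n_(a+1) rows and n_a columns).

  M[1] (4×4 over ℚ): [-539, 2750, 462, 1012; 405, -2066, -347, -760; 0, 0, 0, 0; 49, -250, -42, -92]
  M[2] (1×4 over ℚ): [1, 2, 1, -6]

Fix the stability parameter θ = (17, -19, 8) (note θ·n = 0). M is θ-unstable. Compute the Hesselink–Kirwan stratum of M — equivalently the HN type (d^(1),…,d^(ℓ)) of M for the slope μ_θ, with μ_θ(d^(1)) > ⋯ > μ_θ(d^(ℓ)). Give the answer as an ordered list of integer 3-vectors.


Via rank(M_{q-1}∘⋯∘M_p): M ≅ I[1,1]^2, I[1,2], I[1,3], I[2,2]^2.
μ_θ-semistable layers: μ^(1)=17; μ^(2)=8; μ^(3)=-1; μ^(4)=-19

((2, 0, 0); (0, 0, 1); (2, 2, 0); (0, 2, 0))


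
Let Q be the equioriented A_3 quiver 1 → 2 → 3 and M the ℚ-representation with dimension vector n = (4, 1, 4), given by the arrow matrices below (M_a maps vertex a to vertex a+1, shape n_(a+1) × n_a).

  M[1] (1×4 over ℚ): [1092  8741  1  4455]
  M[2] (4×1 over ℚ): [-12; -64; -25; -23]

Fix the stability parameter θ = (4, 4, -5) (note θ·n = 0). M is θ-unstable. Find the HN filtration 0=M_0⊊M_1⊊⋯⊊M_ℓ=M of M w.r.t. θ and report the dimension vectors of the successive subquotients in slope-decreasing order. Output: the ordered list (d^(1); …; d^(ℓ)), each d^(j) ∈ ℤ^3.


Barcode: M ≅ I[1,1]^3, I[1,3], I[3,3]^3. HN layers by μ_θ (3 steps, strictly decreasing):
  μ^(1)=4; μ^(2)=1; μ^(3)=-5

((3, 0, 0); (1, 1, 1); (0, 0, 3))


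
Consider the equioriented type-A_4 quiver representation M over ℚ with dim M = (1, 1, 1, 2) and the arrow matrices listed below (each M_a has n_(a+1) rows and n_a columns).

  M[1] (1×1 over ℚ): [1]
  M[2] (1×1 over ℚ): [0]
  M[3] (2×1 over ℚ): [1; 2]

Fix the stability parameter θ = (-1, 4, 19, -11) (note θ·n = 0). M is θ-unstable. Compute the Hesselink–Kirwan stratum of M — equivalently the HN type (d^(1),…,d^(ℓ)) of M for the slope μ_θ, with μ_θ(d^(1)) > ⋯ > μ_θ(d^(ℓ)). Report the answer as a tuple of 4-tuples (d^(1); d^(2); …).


Barcode: M ≅ I[1,2], I[3,4], I[4,4]. HN layers by μ_θ (3 steps, strictly decreasing):
  μ^(1)=4; μ^(2)=-1; μ^(3)=-11

((0, 1, 1, 1); (1, 0, 0, 0); (0, 0, 0, 1))


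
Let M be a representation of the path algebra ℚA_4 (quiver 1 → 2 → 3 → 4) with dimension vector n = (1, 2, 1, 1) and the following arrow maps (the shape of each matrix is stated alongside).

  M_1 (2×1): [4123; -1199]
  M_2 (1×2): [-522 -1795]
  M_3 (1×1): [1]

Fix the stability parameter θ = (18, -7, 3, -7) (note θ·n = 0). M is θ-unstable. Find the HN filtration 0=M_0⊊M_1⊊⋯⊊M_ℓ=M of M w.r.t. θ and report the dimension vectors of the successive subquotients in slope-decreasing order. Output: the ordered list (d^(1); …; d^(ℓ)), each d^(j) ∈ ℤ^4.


Barcode: M ≅ I[1,4], I[2,2]. HN layers by μ_θ (2 steps, strictly decreasing):
  μ^(1)=7/4; μ^(2)=-7

((1, 1, 1, 1); (0, 1, 0, 0))


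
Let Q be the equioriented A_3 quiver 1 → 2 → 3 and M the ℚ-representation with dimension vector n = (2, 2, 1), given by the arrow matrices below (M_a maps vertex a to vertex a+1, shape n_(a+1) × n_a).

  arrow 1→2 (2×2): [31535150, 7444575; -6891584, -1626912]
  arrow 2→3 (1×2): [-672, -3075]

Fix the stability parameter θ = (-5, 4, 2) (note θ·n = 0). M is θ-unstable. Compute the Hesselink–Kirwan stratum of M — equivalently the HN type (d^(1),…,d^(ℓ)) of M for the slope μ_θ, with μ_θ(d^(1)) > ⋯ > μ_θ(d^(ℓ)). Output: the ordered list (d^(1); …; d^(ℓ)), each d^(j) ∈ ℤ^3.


Barcode: M ≅ I[1,1], I[1,2], I[2,3]. HN layers by μ_θ (3 steps, strictly decreasing):
  μ^(1)=4; μ^(2)=3; μ^(3)=-5

((0, 1, 0); (0, 1, 1); (2, 0, 0))


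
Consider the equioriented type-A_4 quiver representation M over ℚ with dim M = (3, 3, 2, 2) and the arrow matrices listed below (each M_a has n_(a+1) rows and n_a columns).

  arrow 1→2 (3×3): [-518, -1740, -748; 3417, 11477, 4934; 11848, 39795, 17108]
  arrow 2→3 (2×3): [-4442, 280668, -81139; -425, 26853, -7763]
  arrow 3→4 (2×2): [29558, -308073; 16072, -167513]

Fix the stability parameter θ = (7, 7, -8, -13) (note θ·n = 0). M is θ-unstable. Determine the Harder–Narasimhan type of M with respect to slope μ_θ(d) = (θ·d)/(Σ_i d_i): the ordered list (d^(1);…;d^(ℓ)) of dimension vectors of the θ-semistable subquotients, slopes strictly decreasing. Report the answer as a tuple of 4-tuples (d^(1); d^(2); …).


Barcode: M ≅ I[1,1], I[1,4]^2, I[2,2]. HN layers by μ_θ (2 steps, strictly decreasing):
  μ^(1)=7; μ^(2)=-7/4

((1, 1, 0, 0); (2, 2, 2, 2))


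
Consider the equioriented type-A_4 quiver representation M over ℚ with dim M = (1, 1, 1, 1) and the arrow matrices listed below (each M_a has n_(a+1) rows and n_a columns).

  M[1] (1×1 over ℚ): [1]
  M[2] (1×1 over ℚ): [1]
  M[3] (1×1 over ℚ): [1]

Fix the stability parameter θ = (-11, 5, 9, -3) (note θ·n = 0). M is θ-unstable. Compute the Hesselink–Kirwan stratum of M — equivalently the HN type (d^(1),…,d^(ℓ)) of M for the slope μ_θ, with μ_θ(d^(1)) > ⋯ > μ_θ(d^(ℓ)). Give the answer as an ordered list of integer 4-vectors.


Interval decomposition of M: I[1,4].
HN type (ℓ=2): μ^(1)=11/3; μ^(2)=-11

((0, 1, 1, 1); (1, 0, 0, 0))


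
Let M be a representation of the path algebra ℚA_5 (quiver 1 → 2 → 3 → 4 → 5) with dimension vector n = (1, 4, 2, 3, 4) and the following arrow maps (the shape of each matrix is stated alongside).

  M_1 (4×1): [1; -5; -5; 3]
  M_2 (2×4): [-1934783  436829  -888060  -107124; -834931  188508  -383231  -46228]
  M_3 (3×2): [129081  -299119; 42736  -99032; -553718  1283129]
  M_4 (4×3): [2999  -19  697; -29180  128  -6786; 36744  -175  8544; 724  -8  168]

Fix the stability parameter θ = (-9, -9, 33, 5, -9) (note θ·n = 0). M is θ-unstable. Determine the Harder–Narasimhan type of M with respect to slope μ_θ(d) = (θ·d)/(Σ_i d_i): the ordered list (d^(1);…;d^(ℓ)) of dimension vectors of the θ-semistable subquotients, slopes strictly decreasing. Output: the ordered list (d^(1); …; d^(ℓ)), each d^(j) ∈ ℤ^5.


Interval decomposition of M: I[1,2], I[2,2], I[2,5]^2, I[4,5], I[5,5].
HN type (ℓ=3): μ^(1)=29/3; μ^(2)=-2; μ^(3)=-9

((0, 0, 2, 2, 2); (0, 0, 0, 1, 1); (1, 4, 0, 0, 1))


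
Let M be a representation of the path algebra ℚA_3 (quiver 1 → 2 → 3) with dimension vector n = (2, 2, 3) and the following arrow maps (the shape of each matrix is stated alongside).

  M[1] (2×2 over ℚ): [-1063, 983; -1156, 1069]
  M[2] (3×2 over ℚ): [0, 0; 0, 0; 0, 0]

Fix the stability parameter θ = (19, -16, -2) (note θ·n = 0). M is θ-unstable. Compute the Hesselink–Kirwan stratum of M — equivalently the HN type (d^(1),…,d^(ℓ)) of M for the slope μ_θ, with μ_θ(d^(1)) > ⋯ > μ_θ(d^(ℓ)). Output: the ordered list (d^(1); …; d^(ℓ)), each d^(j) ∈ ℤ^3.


Via rank(M_{q-1}∘⋯∘M_p): M ≅ I[1,2]^2, I[3,3]^3.
μ_θ-semistable layers: μ^(1)=3/2; μ^(2)=-2

((2, 2, 0); (0, 0, 3))


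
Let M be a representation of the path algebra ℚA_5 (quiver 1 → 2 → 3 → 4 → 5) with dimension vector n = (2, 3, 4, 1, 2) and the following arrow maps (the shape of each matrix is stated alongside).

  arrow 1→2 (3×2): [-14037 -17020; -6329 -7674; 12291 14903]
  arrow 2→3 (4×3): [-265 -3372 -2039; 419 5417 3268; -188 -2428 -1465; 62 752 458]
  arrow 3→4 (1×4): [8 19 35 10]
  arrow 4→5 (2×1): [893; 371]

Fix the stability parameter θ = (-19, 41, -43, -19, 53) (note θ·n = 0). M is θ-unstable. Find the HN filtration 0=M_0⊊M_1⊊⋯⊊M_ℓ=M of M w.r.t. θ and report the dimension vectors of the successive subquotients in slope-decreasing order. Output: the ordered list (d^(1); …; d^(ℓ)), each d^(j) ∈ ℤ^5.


Barcode: M ≅ I[1,3], I[1,5], I[2,3], I[3,3], I[5,5]. HN layers by μ_θ (5 steps, strictly decreasing):
  μ^(1)=53; μ^(2)=-1; μ^(3)=-7; μ^(4)=-19; μ^(5)=-43

((0, 0, 0, 0, 2); (0, 2, 2, 0, 0); (0, 1, 1, 1, 0); (2, 0, 0, 0, 0); (0, 0, 1, 0, 0))


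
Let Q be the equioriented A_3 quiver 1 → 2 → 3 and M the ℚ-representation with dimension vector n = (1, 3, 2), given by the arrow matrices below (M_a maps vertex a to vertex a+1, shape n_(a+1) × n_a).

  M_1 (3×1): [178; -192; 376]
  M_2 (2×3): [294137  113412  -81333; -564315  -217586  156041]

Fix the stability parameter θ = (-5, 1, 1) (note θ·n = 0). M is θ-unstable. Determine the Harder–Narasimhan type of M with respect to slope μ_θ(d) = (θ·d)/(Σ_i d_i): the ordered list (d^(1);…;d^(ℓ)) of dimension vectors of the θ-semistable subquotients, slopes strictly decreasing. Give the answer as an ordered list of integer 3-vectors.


Barcode: M ≅ I[1,3], I[2,2], I[2,3]. HN layers by μ_θ (2 steps, strictly decreasing):
  μ^(1)=1; μ^(2)=-5

((0, 3, 2); (1, 0, 0))


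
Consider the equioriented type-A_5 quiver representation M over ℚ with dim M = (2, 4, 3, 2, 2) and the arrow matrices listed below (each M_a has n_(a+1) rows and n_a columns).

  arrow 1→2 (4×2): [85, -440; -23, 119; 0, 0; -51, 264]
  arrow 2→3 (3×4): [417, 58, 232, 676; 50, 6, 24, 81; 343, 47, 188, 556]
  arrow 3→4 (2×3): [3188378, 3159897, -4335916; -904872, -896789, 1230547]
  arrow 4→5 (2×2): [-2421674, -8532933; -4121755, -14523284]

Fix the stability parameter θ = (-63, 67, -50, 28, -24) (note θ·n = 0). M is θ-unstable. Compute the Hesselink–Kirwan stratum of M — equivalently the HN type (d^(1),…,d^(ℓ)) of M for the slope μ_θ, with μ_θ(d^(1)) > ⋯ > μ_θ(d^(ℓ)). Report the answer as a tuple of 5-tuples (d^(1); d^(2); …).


Via rank(M_{q-1}∘⋯∘M_p): M ≅ I[1,5]^2, I[2,2], I[2,3].
μ_θ-semistable layers: μ^(1)=67; μ^(2)=17/2; μ^(3)=21/4; μ^(4)=-63

((0, 1, 0, 0, 0); (0, 1, 1, 0, 0); (0, 2, 2, 2, 2); (2, 0, 0, 0, 0))


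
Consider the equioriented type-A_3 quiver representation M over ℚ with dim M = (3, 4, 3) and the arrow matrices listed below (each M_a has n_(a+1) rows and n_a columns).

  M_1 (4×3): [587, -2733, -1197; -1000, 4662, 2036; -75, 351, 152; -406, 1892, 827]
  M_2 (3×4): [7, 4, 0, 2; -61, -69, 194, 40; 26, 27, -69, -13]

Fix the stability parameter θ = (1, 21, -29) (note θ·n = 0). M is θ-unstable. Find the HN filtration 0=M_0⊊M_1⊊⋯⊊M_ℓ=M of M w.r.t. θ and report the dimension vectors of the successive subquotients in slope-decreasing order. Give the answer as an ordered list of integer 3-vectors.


Via rank(M_{q-1}∘⋯∘M_p): M ≅ I[1,3]^3, I[2,2].
μ_θ-semistable layers: μ^(1)=21; μ^(2)=-7/3

((0, 1, 0); (3, 3, 3))
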